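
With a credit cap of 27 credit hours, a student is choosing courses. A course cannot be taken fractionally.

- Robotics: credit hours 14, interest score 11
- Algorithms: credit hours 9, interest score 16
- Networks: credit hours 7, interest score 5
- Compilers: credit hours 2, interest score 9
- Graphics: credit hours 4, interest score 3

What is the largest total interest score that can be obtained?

Take Robotics, Algorithms, and Compilers: credit hours 14 + 9 + 2 = 25 ≤ 27, interest score 11 + 16 + 9 = 36.
No other feasible combination does better.

36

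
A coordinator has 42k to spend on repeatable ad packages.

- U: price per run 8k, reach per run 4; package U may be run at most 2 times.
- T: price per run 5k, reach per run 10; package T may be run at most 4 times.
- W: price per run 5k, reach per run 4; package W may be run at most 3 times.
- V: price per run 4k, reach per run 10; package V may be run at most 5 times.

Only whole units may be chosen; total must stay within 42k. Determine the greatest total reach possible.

4×T and 5×V: price 40 ≤ 42, reach 4·10 + 5·10 = 90.
3×T, 1×W, and 5×V: price 40 ≤ 42, reach 3·10 + 1·4 + 5·10 = 84.
Best is 90.

90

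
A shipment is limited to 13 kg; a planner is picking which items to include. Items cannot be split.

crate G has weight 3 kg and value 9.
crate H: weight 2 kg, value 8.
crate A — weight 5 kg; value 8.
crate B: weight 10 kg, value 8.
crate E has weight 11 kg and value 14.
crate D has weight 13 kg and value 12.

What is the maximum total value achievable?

Allowing fractional choices, the relaxed optimum would be about 28.8, but items are indivisible.
crate G + crate H + crate A: weight 3 + 2 + 5 = 10 ≤ 13, value 9 + 8 + 8 = 25.
crate H + crate E: weight 2 + 11 = 13 ≤ 13, value 8 + 14 = 22.
Best is crate G, crate H, and crate A with total value 25.

25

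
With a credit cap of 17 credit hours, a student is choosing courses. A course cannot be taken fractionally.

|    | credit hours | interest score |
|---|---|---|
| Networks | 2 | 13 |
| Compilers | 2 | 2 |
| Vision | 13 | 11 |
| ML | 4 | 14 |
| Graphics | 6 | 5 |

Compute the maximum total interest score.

Allowing fractional choices, the relaxed optimum would be about 36.6, but courses are indivisible.
Networks + ML + Graphics: credit hours 2 + 4 + 6 = 12 ≤ 17, interest score 13 + 14 + 5 = 32.
Networks + Compilers + ML: credit hours 2 + 2 + 4 = 8 ≤ 17, interest score 13 + 2 + 14 = 29.
Networks + Compilers + ML + Graphics: credit hours 2 + 2 + 4 + 6 = 14 ≤ 17, interest score 13 + 2 + 14 + 5 = 34.
Best is Networks, Compilers, ML, and Graphics with total interest score 34.

34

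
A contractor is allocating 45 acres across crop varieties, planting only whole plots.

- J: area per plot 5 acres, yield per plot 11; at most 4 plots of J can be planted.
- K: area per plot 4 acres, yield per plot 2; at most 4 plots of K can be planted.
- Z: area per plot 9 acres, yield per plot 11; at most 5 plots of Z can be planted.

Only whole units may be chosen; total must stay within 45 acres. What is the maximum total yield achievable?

68

J has the best ratio (11/5); taking only J gives at most 4×11 = 44 (stopped by the supply cap of 4).
Mixing does better — 4×J, 1×K, and 2×Z: area 42 ≤ 45, yield 4·11 + 1·2 + 2·11 = 68.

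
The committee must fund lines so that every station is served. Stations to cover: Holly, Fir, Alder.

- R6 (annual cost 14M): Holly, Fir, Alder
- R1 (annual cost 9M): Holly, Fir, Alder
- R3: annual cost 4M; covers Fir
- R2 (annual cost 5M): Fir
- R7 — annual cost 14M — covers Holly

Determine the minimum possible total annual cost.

9

R1 alone covers Holly, Fir, Alder — every station.
Total annual cost: 9.
No cover costs less than 9.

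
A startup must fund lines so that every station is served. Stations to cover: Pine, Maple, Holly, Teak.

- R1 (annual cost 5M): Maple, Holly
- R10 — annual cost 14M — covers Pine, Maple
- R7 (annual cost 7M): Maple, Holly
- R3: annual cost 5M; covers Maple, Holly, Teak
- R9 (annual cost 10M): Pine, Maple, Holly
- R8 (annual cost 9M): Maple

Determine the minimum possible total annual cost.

Choose R3 and R9: together they cover Pine, Maple, Holly, Teak — every station.
Total annual cost: 5 + 10 = 15.
No cover costs less than 15.

15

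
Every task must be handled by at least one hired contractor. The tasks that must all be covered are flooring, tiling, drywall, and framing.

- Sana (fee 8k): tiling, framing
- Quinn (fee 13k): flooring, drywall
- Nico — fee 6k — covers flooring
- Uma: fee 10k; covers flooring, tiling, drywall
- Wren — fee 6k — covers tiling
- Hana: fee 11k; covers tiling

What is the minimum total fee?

18

Choose Sana and Uma: together they cover flooring, tiling, drywall, framing — every task.
Total fee: 8 + 10 = 18.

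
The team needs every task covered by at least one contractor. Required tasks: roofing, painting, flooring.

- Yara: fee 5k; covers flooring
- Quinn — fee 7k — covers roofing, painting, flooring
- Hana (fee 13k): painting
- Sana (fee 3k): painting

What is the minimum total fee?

This is an integer covering problem.
Quinn alone covers roofing, painting, flooring — every task.
Total fee: 7.
No cover costs less than 7.

7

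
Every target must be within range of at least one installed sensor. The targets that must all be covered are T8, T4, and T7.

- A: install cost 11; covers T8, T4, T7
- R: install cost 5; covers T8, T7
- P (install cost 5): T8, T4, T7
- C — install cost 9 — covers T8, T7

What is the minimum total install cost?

P alone covers T8, T4, T7 — every target.
Total install cost: 5.
No cover costs less than 5.

5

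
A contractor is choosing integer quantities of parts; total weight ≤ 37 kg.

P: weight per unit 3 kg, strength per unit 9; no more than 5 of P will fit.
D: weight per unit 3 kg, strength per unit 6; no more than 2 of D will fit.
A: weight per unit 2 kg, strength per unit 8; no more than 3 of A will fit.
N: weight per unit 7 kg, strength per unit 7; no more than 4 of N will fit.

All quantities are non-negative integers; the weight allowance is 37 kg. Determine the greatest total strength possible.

This is a bounded integer knapsack.
Take 5×P, 2×D, 3×A, and 1×N: weight 34 ≤ 37, strength 5·9 + 2·6 + 3·8 + 1·7 = 88.
A has the best ratio (8/2) and is taken to its limit of 3; remaining capacity is filled optimally with the others.

88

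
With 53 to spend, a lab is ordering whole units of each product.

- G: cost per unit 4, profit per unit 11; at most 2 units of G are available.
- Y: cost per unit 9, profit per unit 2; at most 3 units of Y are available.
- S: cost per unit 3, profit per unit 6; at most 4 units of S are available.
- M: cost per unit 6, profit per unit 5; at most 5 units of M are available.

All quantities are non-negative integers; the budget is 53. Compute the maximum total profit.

This is a bounded integer knapsack.
G has the best ratio (11/4); taking only G gives at most 2×11 = 22 (stopped by the supply cap of 2).
Mixing does better — 2×G, 4×S, and 5×M: cost 50 ≤ 53, profit 2·11 + 4·6 + 5·5 = 71.

71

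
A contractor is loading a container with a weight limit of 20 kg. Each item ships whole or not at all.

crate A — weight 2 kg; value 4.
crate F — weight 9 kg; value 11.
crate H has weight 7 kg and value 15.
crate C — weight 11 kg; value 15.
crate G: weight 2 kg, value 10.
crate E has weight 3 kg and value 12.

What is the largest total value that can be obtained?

Take crate A, crate H, crate G, and crate E: weight 2 + 7 + 2 + 3 = 14 ≤ 20, value 4 + 15 + 10 + 12 = 41.
No feasible combination exceeds this.

41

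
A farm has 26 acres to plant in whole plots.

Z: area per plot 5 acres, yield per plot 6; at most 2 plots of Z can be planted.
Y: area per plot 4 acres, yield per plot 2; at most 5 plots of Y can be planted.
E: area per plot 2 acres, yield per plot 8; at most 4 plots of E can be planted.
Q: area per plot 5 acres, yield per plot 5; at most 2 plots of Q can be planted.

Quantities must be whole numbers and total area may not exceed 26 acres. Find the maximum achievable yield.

1×Z, 4×E, and 2×Q: area 23 ≤ 26, yield 1·6 + 4·8 + 2·5 = 48.
2×Z, 4×E, and 1×Q: area 23 ≤ 26, yield 2·6 + 4·8 + 1·5 = 49.
Best is 49.

49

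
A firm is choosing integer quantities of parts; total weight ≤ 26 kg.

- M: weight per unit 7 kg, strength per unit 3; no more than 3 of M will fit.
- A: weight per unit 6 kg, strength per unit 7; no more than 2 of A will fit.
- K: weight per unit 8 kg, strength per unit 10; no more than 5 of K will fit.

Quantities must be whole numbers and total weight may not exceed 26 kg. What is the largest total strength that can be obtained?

1×A and 2×K: weight 22 ≤ 26, strength 1·7 + 2·10 = 27.
3×K: weight 24 ≤ 26, strength 3·10 = 30.
Best is 30.

30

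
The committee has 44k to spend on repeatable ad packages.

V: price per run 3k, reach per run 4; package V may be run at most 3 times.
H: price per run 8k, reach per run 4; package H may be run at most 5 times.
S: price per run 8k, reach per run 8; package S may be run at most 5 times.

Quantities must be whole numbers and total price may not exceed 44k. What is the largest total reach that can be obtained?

3×V and 4×S: price 41 ≤ 44, reach 3·4 + 4·8 = 44.
1×V and 5×S: price 43 ≤ 44, reach 1·4 + 5·8 = 44.
Best is 44.

44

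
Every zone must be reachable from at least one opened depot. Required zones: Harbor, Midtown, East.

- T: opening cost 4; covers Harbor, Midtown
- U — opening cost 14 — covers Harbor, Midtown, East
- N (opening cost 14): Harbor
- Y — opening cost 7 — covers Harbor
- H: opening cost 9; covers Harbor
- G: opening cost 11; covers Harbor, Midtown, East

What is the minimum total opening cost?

This is a weighted set-cover instance.
The greedy cost-per-new-zone heuristic would pick T and G for 15, but a cheaper cover exists.
G alone covers Harbor, Midtown, East — every zone.
Total opening cost: 11.
No cover costs less than 11.

11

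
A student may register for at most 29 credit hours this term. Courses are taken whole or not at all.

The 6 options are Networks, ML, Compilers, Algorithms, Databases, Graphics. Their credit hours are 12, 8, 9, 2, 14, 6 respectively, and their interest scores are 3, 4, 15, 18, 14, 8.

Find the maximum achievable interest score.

47

Networks + Compilers + Algorithms + Graphics: credit hours 12 + 9 + 2 + 6 = 29 ≤ 29, interest score 3 + 15 + 18 + 8 = 44.
ML + Compilers + Algorithms + Graphics: credit hours 8 + 9 + 2 + 6 = 25 ≤ 29, interest score 4 + 15 + 18 + 8 = 45.
Compilers + Algorithms + Databases: credit hours 9 + 2 + 14 = 25 ≤ 29, interest score 15 + 18 + 14 = 47.
Best is Compilers, Algorithms, and Databases with total interest score 47.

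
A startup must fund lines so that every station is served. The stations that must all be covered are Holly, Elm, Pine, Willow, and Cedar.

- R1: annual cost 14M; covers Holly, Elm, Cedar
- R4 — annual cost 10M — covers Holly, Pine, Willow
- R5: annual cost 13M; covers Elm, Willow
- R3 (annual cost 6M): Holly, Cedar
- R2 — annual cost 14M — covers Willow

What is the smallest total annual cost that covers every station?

24

This is an integer covering problem.
The greedy cost-per-new-station heuristic would pick R3, R4, and R5 for 29, but a cheaper cover exists.
Choose R1 and R4: together they cover Holly, Elm, Pine, Willow, Cedar — every station.
Total annual cost: 14 + 10 = 24.
No cover costs less than 24.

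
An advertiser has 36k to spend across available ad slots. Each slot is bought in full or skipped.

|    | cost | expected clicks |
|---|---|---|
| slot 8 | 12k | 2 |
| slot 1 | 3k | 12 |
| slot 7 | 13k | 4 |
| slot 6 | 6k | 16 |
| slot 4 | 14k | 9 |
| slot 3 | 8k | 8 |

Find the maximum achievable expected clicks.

45

Take slot 1, slot 6, slot 4, and slot 3: cost 3 + 6 + 14 + 8 = 31 ≤ 36, expected clicks 12 + 16 + 9 + 8 = 45.
No other feasible combination does better.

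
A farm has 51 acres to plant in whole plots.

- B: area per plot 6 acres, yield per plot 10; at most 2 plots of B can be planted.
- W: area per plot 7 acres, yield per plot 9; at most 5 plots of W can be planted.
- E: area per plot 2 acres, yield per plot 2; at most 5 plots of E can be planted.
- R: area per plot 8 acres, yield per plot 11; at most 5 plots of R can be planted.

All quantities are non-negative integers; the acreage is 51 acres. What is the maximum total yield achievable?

B has the best ratio (10/6); taking only B gives at most 2×10 = 20 (stopped by the supply cap of 2).
Mixing does better — 2×B, 1×W, and 4×R: area 51 ≤ 51, yield 2·10 + 1·9 + 4·11 = 73.

73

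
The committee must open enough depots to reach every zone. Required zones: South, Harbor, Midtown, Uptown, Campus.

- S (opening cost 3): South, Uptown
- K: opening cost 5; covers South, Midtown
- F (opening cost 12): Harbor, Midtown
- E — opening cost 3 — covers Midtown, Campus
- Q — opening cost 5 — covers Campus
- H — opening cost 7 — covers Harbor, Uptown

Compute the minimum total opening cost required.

13

Choose S, E, and H: together they cover South, Harbor, Midtown, Uptown, Campus — every zone.
Total opening cost: 3 + 3 + 7 = 13.
No cover costs less than 13.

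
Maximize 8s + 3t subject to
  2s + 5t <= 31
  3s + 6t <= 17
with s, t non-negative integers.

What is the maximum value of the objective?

40

(s,t)=(5,0) is feasible, giving 40.
(s,t)=(4,0) is feasible, giving 32.
No feasible integer point exceeds 40.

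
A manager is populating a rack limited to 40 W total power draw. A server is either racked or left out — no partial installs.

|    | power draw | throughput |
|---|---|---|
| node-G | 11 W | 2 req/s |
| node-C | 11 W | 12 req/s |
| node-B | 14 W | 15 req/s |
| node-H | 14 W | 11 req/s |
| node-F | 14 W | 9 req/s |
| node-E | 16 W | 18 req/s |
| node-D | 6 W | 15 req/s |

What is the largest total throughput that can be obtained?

Allowing fractional choices, the relaxed optimum would be about 52.5, but servers are indivisible.
node-B + node-E + node-D: power draw 14 + 16 + 6 = 36 ≤ 40, throughput 15 + 18 + 15 = 48.
node-C + node-E + node-D: power draw 11 + 16 + 6 = 33 ≤ 40, throughput 12 + 18 + 15 = 45.
Best is node-B, node-E, and node-D with total throughput 48.

48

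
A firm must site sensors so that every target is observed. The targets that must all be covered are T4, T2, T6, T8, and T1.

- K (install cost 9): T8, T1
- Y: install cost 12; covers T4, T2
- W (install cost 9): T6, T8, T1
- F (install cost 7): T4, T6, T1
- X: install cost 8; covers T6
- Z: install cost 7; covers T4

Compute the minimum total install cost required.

21

The greedy cost-per-new-target heuristic would pick F, K, and Y for 28, but a cheaper cover exists.
Choose Y and W: together they cover T4, T2, T6, T8, T1 — every target.
Total install cost: 12 + 9 = 21.
No cover costs less than 21.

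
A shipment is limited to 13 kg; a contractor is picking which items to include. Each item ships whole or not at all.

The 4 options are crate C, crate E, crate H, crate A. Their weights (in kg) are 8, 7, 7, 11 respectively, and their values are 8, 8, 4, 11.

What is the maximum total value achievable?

Allowing fractional choices, the relaxed optimum would be about 14.0, but items are indivisible.
crate C: weight 8 ≤ 13, value 8.
crate A: weight 11 ≤ 13, value 11.
crate E: weight 7 ≤ 13, value 8.
Best is crate A with total value 11.

11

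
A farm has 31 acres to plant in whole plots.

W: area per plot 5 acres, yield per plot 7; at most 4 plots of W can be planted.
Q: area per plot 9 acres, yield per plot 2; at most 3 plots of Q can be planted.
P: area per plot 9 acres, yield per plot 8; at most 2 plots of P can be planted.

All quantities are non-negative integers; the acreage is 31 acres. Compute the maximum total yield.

2×W and 2×P: area 28 ≤ 31, yield 2·7 + 2·8 = 30.
4×W and 1×P: area 29 ≤ 31, yield 4·7 + 1·8 = 36.
Best is 36.

36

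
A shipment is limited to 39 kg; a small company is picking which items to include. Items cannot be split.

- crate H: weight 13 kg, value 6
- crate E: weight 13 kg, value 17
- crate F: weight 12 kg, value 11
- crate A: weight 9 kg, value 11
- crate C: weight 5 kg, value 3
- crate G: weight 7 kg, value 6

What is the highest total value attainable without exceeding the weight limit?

42

This is an integer program with binary decision variables.
Allowing fractional choices, the relaxed optimum would be about 43.3, but items are indivisible.
crate E + crate F + crate A + crate C: weight 13 + 12 + 9 + 5 = 39 ≤ 39, value 17 + 11 + 11 + 3 = 42.
crate E + crate A + crate C + crate G: weight 13 + 9 + 5 + 7 = 34 ≤ 39, value 17 + 11 + 3 + 6 = 37.
crate E + crate F + crate A: weight 13 + 12 + 9 = 34 ≤ 39, value 17 + 11 + 11 = 39.
Best is crate E, crate F, crate A, and crate C with total value 42.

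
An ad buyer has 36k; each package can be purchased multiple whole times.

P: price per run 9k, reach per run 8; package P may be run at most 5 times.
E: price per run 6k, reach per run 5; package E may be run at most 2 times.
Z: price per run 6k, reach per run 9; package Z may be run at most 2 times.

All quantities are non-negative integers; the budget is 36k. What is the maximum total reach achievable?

39

Z has the best ratio (9/6); taking only Z gives at most 2×9 = 18 (stopped by the supply cap of 2).
Mixing does better — 2×P, 1×E, and 2×Z: price 36 ≤ 36, reach 2·8 + 1·5 + 2·9 = 39.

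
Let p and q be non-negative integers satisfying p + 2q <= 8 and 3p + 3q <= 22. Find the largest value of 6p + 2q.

The continuous relaxation peaks at (7.33, 0) with value 44.00; rounding to a feasible lattice point costs some objective.
(p,q)=(7,0): 1·7+2·0=7≤8, 3·7+3·0=21≤22, objective 42.
(p,q)=(6,1): 1·6+2·1=8≤8, 3·6+3·1=21≤22, objective 38.
(p,q)=(6,0): 1·6+2·0=6≤8, 3·6+3·0=18≤22, objective 36.
The best lattice point is (7,0), giving 42.

42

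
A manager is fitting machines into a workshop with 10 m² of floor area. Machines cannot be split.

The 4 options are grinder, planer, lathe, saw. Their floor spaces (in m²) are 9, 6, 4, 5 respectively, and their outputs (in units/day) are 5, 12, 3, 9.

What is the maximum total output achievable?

planer: floor space 6 ≤ 10, output 12.
planer + lathe: floor space 6 + 4 = 10 ≤ 10, output 12 + 3 = 15.
Best is planer and lathe with total output 15.

15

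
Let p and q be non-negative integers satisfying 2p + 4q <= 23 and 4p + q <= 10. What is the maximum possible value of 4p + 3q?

Relaxing integrality, the LP optimum is 20.29 at (p,q) = (1.21, 5.14), which is not an integer point.
(p,q)=(1,5): 2·1+4·5=22≤23, 4·1+1·5=9≤10, objective 19.
(p,q)=(1,4): 2·1+4·4=18≤23, 4·1+1·4=8≤10, objective 16.
The best lattice point is (1,5), giving 19.

19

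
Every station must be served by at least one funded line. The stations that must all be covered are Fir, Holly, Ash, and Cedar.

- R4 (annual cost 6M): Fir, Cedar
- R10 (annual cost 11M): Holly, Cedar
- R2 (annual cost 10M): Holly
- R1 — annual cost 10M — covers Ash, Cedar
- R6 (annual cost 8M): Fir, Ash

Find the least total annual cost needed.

19

This is an integer covering problem.
Choose R10 and R6: together they cover Fir, Holly, Ash, Cedar — every station.
Total annual cost: 11 + 8 = 19.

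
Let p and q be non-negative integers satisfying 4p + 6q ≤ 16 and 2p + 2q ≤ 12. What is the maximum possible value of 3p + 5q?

13

(p,q)=(1,2) is feasible, giving 13.
(p,q)=(2,1) is feasible, giving 11.
(p,q)=(0,2) is feasible, giving 10.
Maximum is 13 at (p,q)=(1,2).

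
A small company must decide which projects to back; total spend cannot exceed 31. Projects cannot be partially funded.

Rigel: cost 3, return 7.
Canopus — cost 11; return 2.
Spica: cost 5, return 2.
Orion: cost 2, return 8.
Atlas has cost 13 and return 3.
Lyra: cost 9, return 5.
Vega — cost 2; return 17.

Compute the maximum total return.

Allowing fractional choices, the relaxed optimum would be about 41.3, but projects are indivisible.
Rigel + Orion + Atlas + Lyra + Vega: cost 3 + 2 + 13 + 9 + 2 = 29 ≤ 31, return 7 + 8 + 3 + 5 + 17 = 40.
Rigel + Spica + Orion + Lyra + Vega: cost 3 + 5 + 2 + 9 + 2 = 21 ≤ 31, return 7 + 2 + 8 + 5 + 17 = 39.
Rigel + Canopus + Orion + Lyra + Vega: cost 3 + 11 + 2 + 9 + 2 = 27 ≤ 31, return 7 + 2 + 8 + 5 + 17 = 39.
Best is Rigel, Orion, Atlas, Lyra, and Vega with total return 40.

40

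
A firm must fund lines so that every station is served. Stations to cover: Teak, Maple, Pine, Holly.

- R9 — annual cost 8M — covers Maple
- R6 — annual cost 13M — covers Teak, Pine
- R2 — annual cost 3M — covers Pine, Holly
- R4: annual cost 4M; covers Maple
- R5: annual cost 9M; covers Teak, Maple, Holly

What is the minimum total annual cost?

This is a weighted set-cover instance.
The greedy cost-per-new-station heuristic would pick R2, R4, and R5 for 16, but a cheaper cover exists.
Choose R2 and R5: together they cover Teak, Maple, Pine, Holly — every station.
Total annual cost: 3 + 9 = 12.
No cover costs less than 12.

12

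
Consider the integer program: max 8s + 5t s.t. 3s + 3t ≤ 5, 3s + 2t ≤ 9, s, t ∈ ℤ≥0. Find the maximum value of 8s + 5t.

The continuous relaxation peaks at (1.67, 0) with value 13.33; rounding to a feasible lattice point costs some objective.
(s,t)=(1,0): 3·1+3·0=3≤5, 3·1+2·0=3≤9, objective 8.
(s,t)=(0,1): 3·0+3·1=3≤5, 3·0+2·1=2≤9, objective 5.
(s,t)=(0,0): 3·0+3·0=0≤5, 3·0+2·0=0≤9, objective 0.
No feasible integer point exceeds 8.

8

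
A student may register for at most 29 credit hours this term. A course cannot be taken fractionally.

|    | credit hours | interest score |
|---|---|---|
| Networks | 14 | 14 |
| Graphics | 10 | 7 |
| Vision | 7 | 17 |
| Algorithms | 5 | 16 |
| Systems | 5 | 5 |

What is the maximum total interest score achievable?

Allowing fractional choices, the relaxed optimum would be about 50.0, but courses are indivisible.
Graphics + Vision + Algorithms: credit hours 10 + 7 + 5 = 22 ≤ 29, interest score 7 + 17 + 16 = 40.
Networks + Vision + Algorithms: credit hours 14 + 7 + 5 = 26 ≤ 29, interest score 14 + 17 + 16 = 47.
Graphics + Vision + Algorithms + Systems: credit hours 10 + 7 + 5 + 5 = 27 ≤ 29, interest score 7 + 17 + 16 + 5 = 45.
Best is Networks, Vision, and Algorithms with total interest score 47.

47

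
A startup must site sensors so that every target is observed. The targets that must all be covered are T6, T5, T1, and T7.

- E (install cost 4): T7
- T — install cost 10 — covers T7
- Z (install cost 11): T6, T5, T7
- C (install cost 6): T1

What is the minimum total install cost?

Choose Z and C: together they cover T6, T5, T1, T7 — every target.
Total install cost: 11 + 6 = 17.
No cover costs less than 17.

17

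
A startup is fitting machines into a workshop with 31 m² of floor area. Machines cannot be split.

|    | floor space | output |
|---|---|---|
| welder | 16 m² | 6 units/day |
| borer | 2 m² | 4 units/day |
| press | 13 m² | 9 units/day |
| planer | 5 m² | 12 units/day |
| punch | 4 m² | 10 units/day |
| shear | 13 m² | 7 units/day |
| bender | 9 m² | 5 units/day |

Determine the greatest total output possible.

36

This is a 0-1 knapsack instance.
Take press, planer, punch, and bender: floor space 13 + 5 + 4 + 9 = 31 ≤ 31, output 9 + 12 + 10 + 5 = 36.
No other feasible combination does better.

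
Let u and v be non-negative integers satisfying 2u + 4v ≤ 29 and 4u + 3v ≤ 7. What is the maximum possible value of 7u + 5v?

12

The continuous relaxation peaks at (1.75, 0) with value 12.25; rounding to a feasible lattice point costs some objective.
(u,v)=(1,1): 2·1+4·1=6≤29, 4·1+3·1=7≤7, objective 12.
(u,v)=(0,2): 2·0+4·2=8≤29, 4·0+3·2=6≤7, objective 10.
No feasible integer point exceeds 12.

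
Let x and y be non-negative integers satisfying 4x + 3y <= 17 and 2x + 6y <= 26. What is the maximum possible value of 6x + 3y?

24

Relaxing integrality, the LP optimum is 25.50 at (x,y) = (4.25, 0), which is not an integer point.
(x,y)=(4,0): 4·4+3·0=16≤17, 2·4+6·0=8≤26, objective 24.
(x,y)=(3,1): 4·3+3·1=15≤17, 2·3+6·1=12≤26, objective 21.
No feasible integer point exceeds 24.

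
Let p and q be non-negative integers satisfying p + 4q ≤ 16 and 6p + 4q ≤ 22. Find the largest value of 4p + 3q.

15

(p,q)=(3,1) is feasible, giving 15.
(p,q)=(2,2) is feasible, giving 14.
The best lattice point is (3,1), giving 15.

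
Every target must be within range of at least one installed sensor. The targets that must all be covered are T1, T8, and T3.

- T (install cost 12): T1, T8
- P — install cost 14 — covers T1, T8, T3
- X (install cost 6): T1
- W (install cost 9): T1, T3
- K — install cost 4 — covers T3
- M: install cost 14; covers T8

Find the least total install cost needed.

14

The greedy cost-per-new-target heuristic would pick K and T for 16, but a cheaper cover exists.
P alone covers T1, T8, T3 — every target.
Total install cost: 14.
No cover costs less than 14.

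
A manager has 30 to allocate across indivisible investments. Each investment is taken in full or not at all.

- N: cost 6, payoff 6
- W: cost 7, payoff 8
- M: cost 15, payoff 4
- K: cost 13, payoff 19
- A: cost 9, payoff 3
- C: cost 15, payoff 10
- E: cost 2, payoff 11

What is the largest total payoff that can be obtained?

This is an integer program with binary decision variables.
N + W + K + E: cost 6 + 7 + 13 + 2 = 28 ≤ 30, payoff 6 + 8 + 19 + 11 = 44.
N + K + A + E: cost 6 + 13 + 9 + 2 = 30 ≤ 30, payoff 6 + 19 + 3 + 11 = 39.
K + C + E: cost 13 + 15 + 2 = 30 ≤ 30, payoff 19 + 10 + 11 = 40.
Best is N, W, K, and E with total payoff 44.

44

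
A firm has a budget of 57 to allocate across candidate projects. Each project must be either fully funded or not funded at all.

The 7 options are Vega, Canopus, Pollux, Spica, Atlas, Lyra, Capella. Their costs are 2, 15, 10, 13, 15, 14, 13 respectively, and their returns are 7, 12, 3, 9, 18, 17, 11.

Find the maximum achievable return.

62

Allowing fractional choices, the relaxed optimum would be about 63.4, but projects are indivisible.
Vega + Spica + Atlas + Lyra + Capella: cost 2 + 13 + 15 + 14 + 13 = 57 ≤ 57, return 7 + 9 + 18 + 17 + 11 = 62.
Canopus + Atlas + Lyra + Capella: cost 15 + 15 + 14 + 13 = 57 ≤ 57, return 12 + 18 + 17 + 11 = 58.
Best is Vega, Spica, Atlas, Lyra, and Capella with total return 62.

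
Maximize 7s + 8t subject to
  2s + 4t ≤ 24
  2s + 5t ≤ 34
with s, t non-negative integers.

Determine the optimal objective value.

(s,t)=(12,0): 2·12+4·0=24≤24, 2·12+5·0=24≤34, objective 84.
(s,t)=(11,0): 2·11+4·0=22≤24, 2·11+5·0=22≤34, objective 77.
No feasible integer point exceeds 84.

84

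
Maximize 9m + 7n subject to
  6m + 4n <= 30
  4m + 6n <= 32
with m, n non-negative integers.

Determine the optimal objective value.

Relaxing integrality, the LP optimum is 48.60 at (m,n) = (2.6, 3.6), which is not an integer point.
(m,n)=(3,3): 6·3+4·3=30≤30, 4·3+6·3=30≤32, objective 48.
(m,n)=(2,4): 6·2+4·4=28≤30, 4·2+6·4=32≤32, objective 46.
(m,n)=(3,2): 6·3+4·2=26≤30, 4·3+6·2=24≤32, objective 41.
Maximum is 48 at (m,n)=(3,3).

48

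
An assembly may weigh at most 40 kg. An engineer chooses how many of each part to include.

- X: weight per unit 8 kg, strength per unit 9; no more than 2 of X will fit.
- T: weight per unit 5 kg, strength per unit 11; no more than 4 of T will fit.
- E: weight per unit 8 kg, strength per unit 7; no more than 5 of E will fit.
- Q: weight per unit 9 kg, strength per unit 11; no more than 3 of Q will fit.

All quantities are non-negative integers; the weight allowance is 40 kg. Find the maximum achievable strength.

T has the best ratio (11/5); taking only T gives at most 4×11 = 44 (stopped by the supply cap of 4).
Mixing does better — 4×T and 2×Q: weight 38 ≤ 40, strength 4·11 + 2·11 = 66.

66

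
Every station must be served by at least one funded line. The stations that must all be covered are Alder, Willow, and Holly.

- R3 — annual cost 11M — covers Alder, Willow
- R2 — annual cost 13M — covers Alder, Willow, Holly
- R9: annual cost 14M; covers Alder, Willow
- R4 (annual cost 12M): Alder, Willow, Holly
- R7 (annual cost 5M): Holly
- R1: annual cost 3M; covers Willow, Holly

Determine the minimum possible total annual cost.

12

This is a weighted set-cover instance.
The greedy cost-per-new-station heuristic would pick R1 and R3 for 14, but a cheaper cover exists.
R4 alone covers Alder, Willow, Holly — every station.
Total annual cost: 12.
No cover costs less than 12.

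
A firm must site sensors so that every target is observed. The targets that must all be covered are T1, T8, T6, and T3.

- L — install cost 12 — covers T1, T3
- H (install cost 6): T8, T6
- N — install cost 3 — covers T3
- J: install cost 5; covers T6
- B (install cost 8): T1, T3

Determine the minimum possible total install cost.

This is an integer covering problem.
The greedy cost-per-new-target heuristic would pick H, N, and B for 17, but a cheaper cover exists.
Choose H and B: together they cover T1, T8, T6, T3 — every target.
Total install cost: 6 + 8 = 14.
No cover costs less than 14.

14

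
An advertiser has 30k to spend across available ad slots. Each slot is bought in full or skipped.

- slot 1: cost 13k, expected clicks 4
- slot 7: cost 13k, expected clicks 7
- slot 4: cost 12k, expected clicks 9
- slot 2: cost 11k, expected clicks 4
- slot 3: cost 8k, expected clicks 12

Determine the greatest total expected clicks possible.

21

This is a 0-1 knapsack instance.
Take slot 4 and slot 3: cost 12 + 8 = 20 ≤ 30, expected clicks 9 + 12 = 21.
No other feasible combination does better.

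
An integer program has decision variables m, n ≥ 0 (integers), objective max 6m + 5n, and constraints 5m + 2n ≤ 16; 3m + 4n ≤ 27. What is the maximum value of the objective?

(m,n)=(1,5) is feasible, giving 31.
(m,n)=(0,6) is feasible, giving 30.
(m,n)=(1,4) is feasible, giving 26.
(m,n)=(0,5) is feasible, giving 25.
The best lattice point is (1,5), giving 31.

31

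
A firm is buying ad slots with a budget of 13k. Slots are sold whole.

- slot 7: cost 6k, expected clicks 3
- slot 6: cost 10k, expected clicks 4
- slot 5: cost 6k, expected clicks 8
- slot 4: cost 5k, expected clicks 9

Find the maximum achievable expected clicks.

slot 5 + slot 4: cost 6 + 5 = 11 ≤ 13, expected clicks 8 + 9 = 17.
slot 7 + slot 5: cost 6 + 6 = 12 ≤ 13, expected clicks 3 + 8 = 11.
slot 7 + slot 4: cost 6 + 5 = 11 ≤ 13, expected clicks 3 + 9 = 12.
Best is slot 5 and slot 4 with total expected clicks 17.

17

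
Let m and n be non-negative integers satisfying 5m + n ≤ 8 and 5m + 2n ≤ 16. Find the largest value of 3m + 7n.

(m,n)=(0,8): 5·0+1·8=8≤8, 5·0+2·8=16≤16, objective 56.
(m,n)=(0,7): 5·0+1·7=7≤8, 5·0+2·7=14≤16, objective 49.
Maximum is 56 at (m,n)=(0,8).

56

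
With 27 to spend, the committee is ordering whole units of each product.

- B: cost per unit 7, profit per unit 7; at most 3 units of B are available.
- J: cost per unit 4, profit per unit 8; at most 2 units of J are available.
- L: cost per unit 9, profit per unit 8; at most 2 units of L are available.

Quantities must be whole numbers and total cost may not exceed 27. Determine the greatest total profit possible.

32

1×B, 2×J, and 1×L: cost 24 ≤ 27, profit 1·7 + 2·8 + 1·8 = 31.
2×J and 2×L: cost 26 ≤ 27, profit 2·8 + 2·8 = 32.
Best is 32.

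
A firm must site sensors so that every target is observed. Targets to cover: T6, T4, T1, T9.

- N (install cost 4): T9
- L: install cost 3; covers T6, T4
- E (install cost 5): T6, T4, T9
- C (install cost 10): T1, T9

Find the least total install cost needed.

Choose L and C: together they cover T6, T4, T1, T9 — every target.
Total install cost: 3 + 10 = 13.

13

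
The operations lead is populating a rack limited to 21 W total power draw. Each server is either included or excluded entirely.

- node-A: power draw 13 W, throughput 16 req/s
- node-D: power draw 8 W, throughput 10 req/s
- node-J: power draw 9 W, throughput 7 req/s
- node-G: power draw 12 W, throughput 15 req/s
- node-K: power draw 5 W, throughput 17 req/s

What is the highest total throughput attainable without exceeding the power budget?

33

Take node-A and node-K: power draw 13 + 5 = 18 ≤ 21, throughput 16 + 17 = 33.
No other feasible combination does better.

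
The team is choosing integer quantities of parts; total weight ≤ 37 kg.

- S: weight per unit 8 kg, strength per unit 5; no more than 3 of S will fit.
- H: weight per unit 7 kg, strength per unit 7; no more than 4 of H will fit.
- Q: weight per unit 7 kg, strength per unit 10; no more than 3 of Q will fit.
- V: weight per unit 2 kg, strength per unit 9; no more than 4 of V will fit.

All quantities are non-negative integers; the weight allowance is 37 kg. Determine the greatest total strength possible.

73

1×H, 3×Q, and 4×V: weight 36 ≤ 37, strength 1·7 + 3·10 + 4·9 = 73.
1×S, 3×Q, and 4×V: weight 37 ≤ 37, strength 1·5 + 3·10 + 4·9 = 71.
Best is 73.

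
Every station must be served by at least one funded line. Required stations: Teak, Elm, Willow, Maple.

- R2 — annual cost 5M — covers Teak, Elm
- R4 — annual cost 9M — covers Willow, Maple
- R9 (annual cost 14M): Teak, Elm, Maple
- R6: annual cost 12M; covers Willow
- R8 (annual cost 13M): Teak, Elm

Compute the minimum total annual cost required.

This is an integer covering problem.
Choose R2 and R4: together they cover Teak, Elm, Willow, Maple — every station.
Total annual cost: 5 + 9 = 14.
No cover costs less than 14.

14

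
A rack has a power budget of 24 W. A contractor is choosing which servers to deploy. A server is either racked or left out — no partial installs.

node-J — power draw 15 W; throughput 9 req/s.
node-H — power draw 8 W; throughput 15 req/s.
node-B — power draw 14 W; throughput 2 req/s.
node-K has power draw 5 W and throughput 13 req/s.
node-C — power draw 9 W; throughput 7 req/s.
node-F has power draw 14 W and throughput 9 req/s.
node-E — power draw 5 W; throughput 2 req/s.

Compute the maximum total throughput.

35

node-H + node-K: power draw 8 + 5 = 13 ≤ 24, throughput 15 + 13 = 28.
node-H + node-K + node-C: power draw 8 + 5 + 9 = 22 ≤ 24, throughput 15 + 13 + 7 = 35.
node-H + node-K + node-E: power draw 8 + 5 + 5 = 18 ≤ 24, throughput 15 + 13 + 2 = 30.
Best is node-H, node-K, and node-C with total throughput 35.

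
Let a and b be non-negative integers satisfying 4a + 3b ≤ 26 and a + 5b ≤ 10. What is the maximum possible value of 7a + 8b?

43

The continuous relaxation peaks at (5.88, 0.824) with value 47.76; rounding to a feasible lattice point costs some objective.
(a,b)=(5,1) is feasible, giving 43.
(a,b)=(6,0) is feasible, giving 42.
(a,b)=(4,1) is feasible, giving 36.
The best lattice point is (5,1), giving 43.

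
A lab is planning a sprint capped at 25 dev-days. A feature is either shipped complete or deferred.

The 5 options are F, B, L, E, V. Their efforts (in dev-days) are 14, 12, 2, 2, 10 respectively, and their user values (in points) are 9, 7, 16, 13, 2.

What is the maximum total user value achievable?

38

This is an integer program with binary decision variables.
Allowing fractional choices, the relaxed optimum would be about 42.1, but features are indivisible.
B + L + E: effort 12 + 2 + 2 = 16 ≤ 25, user value 7 + 16 + 13 = 36.
F + L + E: effort 14 + 2 + 2 = 18 ≤ 25, user value 9 + 16 + 13 = 38.
L + E + V: effort 2 + 2 + 10 = 14 ≤ 25, user value 16 + 13 + 2 = 31.
Best is F, L, and E with total user value 38.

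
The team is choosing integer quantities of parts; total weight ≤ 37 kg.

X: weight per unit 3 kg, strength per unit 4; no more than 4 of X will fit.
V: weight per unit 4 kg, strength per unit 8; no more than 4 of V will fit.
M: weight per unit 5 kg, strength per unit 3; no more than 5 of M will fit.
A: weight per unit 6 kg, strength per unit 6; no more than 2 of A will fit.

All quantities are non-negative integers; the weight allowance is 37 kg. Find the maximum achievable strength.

3×X, 4×V, and 2×A: weight 37 ≤ 37, strength 3·4 + 4·8 + 2·6 = 56.
4×X, 4×V, and 1×A: weight 34 ≤ 37, strength 4·4 + 4·8 + 1·6 = 54.
Best is 56.

56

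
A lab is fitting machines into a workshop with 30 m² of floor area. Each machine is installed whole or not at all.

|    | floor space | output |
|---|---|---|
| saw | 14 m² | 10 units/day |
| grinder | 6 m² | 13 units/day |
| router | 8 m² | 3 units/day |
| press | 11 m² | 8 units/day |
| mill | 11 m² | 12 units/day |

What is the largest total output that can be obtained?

33

Allowing fractional choices, the relaxed optimum would be about 34.4, but machines are indivisible.
grinder + router + mill: floor space 6 + 8 + 11 = 25 ≤ 30, output 13 + 3 + 12 = 28.
grinder + press + mill: floor space 6 + 11 + 11 = 28 ≤ 30, output 13 + 8 + 12 = 33.
Best is grinder, press, and mill with total output 33.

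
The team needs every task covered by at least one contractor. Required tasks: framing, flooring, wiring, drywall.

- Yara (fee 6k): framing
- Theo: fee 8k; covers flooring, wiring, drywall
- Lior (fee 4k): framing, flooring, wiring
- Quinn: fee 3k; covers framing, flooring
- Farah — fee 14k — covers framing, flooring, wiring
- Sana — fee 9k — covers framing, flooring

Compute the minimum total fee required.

The greedy cost-per-new-task heuristic would pick Lior and Theo for 12, but a cheaper cover exists.
Choose Theo and Quinn: together they cover framing, flooring, wiring, drywall — every task.
Total fee: 8 + 3 = 11.
No cover costs less than 11.

11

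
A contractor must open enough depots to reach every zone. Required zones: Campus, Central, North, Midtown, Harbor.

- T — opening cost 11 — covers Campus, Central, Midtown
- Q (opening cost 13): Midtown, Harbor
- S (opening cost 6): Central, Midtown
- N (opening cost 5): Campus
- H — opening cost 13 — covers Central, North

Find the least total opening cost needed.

This is an integer covering problem.
The greedy cost-per-new-zone heuristic would pick S, N, Q, and H for 37, but a cheaper cover exists.
Choose Q, N, and H: together they cover Campus, Central, North, Midtown, Harbor — every zone.
Total opening cost: 13 + 5 + 13 = 31.
No cover costs less than 31.

31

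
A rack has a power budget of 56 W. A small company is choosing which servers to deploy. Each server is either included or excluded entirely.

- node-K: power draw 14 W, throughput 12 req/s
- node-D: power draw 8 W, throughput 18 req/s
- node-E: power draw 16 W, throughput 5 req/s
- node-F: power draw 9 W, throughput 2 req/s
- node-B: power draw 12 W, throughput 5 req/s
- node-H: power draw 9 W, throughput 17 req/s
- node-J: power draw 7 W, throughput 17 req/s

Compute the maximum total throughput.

Allowing fractional choices, the relaxed optimum would be about 70.9, but servers are indivisible.
node-K + node-D + node-E + node-H + node-J: power draw 14 + 8 + 16 + 9 + 7 = 54 ≤ 56, throughput 12 + 18 + 5 + 17 + 17 = 69.
node-K + node-D + node-B + node-H + node-J: power draw 14 + 8 + 12 + 9 + 7 = 50 ≤ 56, throughput 12 + 18 + 5 + 17 + 17 = 69.
The maximum throughput is 69; one optimal choice is node-K, node-D, node-B, node-H, and node-J.

69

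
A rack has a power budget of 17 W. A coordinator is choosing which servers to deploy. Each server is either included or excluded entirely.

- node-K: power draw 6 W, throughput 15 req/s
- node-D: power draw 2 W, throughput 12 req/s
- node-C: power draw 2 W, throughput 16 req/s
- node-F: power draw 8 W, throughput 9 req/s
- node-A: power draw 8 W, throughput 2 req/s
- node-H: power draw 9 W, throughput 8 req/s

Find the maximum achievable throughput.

node-K + node-C + node-F: power draw 6 + 2 + 8 = 16 ≤ 17, throughput 15 + 16 + 9 = 40.
node-K + node-D + node-C: power draw 6 + 2 + 2 = 10 ≤ 17, throughput 15 + 12 + 16 = 43.
Best is node-K, node-D, and node-C with total throughput 43.

43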